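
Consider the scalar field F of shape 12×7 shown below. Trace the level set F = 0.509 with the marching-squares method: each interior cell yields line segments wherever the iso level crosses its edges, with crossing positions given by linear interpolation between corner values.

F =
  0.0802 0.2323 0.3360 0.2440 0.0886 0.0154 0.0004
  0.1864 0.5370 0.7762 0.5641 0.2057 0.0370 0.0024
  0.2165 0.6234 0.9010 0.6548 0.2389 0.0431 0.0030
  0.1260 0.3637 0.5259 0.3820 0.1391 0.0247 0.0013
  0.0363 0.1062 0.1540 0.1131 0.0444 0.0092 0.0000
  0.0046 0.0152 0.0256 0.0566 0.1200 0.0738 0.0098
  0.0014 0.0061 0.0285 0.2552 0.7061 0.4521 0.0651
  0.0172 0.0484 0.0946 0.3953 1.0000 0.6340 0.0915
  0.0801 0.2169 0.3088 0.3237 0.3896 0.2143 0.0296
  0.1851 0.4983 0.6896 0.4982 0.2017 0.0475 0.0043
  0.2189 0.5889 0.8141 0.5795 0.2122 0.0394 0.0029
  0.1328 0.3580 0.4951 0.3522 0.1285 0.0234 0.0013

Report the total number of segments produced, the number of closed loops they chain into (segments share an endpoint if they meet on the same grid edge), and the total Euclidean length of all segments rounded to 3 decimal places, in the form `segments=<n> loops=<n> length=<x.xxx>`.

cell (0,0): code 0100 → (0.908,1.000)–(1.000,0.920)
cell (0,1): code 1100 → (0.393,2.000)–(0.908,1.000)
cell (0,2): code 1100 → (0.828,3.000)–(0.393,2.000)
cell (0,3): code 1000 → (1.000,3.154)–(0.828,3.000)
cell (1,0): code 0110 → (1.000,0.920)–(2.000,0.719)
cell (1,3): code 1001 → (2.000,3.351)–(1.000,3.154)
cell (2,0): code 0010 → (2.000,0.719)–(2.441,1.000)
cell (2,1): code 0111 → (2.441,1.000)–(3.000,1.896)
cell (2,2): code 1011 → (3.000,2.117)–(2.534,3.000)
cell (2,3): code 0001 → (2.534,3.000)–(2.000,3.351)
cell (3,1): code 0010 → (3.000,1.896)–(3.045,2.000)
cell (3,2): code 0001 → (3.045,2.000)–(3.000,2.117)
cell (5,3): code 0100 → (5.664,4.000)–(6.000,3.563)
cell (5,4): code 1000 → (6.000,4.776)–(5.664,4.000)
cell (6,3): code 0110 → (6.000,3.563)–(7.000,3.188)
cell (6,4): code 1101 → (6.313,5.000)–(6.000,4.776)
cell (6,5): code 1000 → (7.000,5.230)–(6.313,5.000)
cell (7,3): code 0010 → (7.000,3.188)–(7.804,4.000)
cell (7,4): code 0011 → (7.804,4.000)–(7.298,5.000)
cell (7,5): code 0001 → (7.298,5.000)–(7.000,5.230)
cell (8,1): code 0100 → (8.526,2.000)–(9.000,1.056)
cell (8,2): code 1000 → (9.000,2.944)–(8.526,2.000)
cell (9,0): code 0100 → (9.118,1.000)–(10.000,0.784)
cell (9,1): code 1110 → (9.000,1.056)–(9.118,1.000)
cell (9,2): code 1101 → (9.133,3.000)–(9.000,2.944)
cell (9,3): code 1000 → (10.000,3.192)–(9.133,3.000)
cell (10,0): code 0010 → (10.000,0.784)–(10.346,1.000)
cell (10,1): code 0011 → (10.346,1.000)–(10.956,2.000)
cell (10,2): code 0011 → (10.956,2.000)–(10.310,3.000)
cell (10,3): code 0001 → (10.310,3.000)–(10.000,3.192)
total: 30 segments, chained into 3 closed loop(s), length Σ = 21.596201

segments=30 loops=3 length=21.596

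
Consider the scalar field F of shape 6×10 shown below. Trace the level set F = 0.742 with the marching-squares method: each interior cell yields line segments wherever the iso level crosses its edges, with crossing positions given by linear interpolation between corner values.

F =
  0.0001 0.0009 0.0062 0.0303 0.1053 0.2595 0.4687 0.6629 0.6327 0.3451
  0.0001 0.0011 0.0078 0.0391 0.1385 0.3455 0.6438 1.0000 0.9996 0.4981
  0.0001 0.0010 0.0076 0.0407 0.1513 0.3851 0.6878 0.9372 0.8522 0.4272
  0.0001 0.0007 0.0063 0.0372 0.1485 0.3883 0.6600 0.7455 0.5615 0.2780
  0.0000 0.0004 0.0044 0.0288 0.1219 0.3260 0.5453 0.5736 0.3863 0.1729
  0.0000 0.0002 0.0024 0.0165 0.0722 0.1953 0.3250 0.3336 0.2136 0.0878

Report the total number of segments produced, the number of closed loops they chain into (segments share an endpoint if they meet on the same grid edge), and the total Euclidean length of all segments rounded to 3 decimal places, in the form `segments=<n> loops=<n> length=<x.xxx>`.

cell (0,6): code 0100 → (0.235,7.000)–(1.000,6.276)
cell (0,7): code 1100 → (0.298,8.000)–(0.235,7.000)
cell (0,8): code 1000 → (1.000,8.514)–(0.298,8.000)
cell (1,6): code 0110 → (1.000,6.276)–(2.000,6.217)
cell (1,8): code 1001 → (2.000,8.259)–(1.000,8.514)
cell (2,6): code 0110 → (2.000,6.217)–(3.000,6.959)
cell (2,7): code 1011 → (3.000,7.019)–(2.379,8.000)
cell (2,8): code 0001 → (2.379,8.000)–(2.000,8.259)
cell (3,6): code 0010 → (3.000,6.959)–(3.020,7.000)
cell (3,7): code 0001 → (3.020,7.000)–(3.000,7.019)
total: 10 segments, chained into 1 closed loop(s), length Σ = 7.898129

segments=10 loops=1 length=7.898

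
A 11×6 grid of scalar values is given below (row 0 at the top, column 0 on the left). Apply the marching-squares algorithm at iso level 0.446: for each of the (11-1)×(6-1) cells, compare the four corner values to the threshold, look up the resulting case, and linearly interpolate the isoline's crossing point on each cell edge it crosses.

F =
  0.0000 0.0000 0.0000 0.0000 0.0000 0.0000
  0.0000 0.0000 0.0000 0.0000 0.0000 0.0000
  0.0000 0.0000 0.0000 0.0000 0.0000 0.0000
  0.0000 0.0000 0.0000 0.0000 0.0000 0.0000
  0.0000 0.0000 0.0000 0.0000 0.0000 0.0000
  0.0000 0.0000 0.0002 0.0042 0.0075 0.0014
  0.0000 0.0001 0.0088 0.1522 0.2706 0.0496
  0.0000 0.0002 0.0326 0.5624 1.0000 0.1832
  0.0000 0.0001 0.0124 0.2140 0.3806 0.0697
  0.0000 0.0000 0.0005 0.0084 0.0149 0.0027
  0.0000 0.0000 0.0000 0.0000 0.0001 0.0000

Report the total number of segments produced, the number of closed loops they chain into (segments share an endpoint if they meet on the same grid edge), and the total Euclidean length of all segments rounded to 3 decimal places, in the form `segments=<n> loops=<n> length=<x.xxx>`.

segments=6 loops=1 length=5.153

cell (6,2): code 0100 → (6.716,3.000)–(7.000,2.780)
cell (6,3): code 1100 → (6.240,4.000)–(6.716,3.000)
cell (6,4): code 1000 → (7.000,4.678)–(6.240,4.000)
cell (7,2): code 0010 → (7.000,2.780)–(7.334,3.000)
cell (7,3): code 0011 → (7.334,3.000)–(7.894,4.000)
cell (7,4): code 0001 → (7.894,4.000)–(7.000,4.678)
total: 6 segments, chained into 1 closed loop(s), length Σ = 5.153219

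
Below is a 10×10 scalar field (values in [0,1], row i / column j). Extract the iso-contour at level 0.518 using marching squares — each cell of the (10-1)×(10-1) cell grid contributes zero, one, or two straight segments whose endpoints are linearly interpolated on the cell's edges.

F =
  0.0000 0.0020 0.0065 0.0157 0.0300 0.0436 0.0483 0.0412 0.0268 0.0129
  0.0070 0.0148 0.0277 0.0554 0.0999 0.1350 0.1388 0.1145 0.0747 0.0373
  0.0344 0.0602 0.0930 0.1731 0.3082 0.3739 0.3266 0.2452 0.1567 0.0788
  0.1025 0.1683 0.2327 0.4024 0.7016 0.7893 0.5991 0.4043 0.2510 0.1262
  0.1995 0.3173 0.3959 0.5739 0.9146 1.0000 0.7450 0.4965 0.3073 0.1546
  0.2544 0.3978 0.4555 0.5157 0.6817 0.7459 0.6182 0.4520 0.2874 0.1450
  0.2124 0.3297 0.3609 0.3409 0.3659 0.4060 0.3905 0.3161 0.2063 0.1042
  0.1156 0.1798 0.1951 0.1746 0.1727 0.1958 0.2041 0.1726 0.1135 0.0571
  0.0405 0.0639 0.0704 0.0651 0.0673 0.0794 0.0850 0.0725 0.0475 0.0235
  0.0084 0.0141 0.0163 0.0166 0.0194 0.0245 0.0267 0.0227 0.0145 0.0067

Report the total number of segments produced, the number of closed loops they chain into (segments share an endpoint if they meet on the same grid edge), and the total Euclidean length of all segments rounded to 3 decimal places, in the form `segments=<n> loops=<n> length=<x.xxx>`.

cell (2,3): code 0100 → (2.533,4.000)–(3.000,3.386)
cell (2,4): code 1100 → (2.347,5.000)–(2.533,4.000)
cell (2,5): code 1100 → (2.702,6.000)–(2.347,5.000)
cell (2,6): code 1000 → (3.000,6.416)–(2.702,6.000)
cell (3,2): code 0100 → (3.674,3.000)–(4.000,2.686)
cell (3,3): code 1110 → (3.000,3.386)–(3.674,3.000)
cell (3,6): code 1001 → (4.000,6.913)–(3.000,6.416)
cell (4,2): code 0010 → (4.000,2.686)–(4.960,3.000)
cell (4,3): code 0111 → (4.960,3.000)–(5.000,3.014)
cell (4,6): code 1001 → (5.000,6.603)–(4.000,6.913)
cell (5,3): code 0010 → (5.000,3.014)–(5.518,4.000)
cell (5,4): code 0011 → (5.518,4.000)–(5.670,5.000)
cell (5,5): code 0011 → (5.670,5.000)–(5.440,6.000)
cell (5,6): code 0001 → (5.440,6.000)–(5.000,6.603)
total: 14 segments, chained into 1 closed loop(s), length Σ = 11.705282

segments=14 loops=1 length=11.705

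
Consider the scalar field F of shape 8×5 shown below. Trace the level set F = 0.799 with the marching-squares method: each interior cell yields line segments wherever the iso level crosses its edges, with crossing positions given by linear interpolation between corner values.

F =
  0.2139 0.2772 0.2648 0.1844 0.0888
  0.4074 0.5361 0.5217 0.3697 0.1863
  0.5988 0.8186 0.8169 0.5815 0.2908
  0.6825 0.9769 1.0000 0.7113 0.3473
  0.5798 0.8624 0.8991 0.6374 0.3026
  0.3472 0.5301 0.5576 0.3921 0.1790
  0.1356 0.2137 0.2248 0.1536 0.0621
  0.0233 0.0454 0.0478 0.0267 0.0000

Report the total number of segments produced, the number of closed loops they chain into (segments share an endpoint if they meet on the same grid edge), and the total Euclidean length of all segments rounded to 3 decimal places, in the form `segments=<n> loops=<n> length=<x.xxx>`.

segments=10 loops=1 length=7.411

cell (1,0): code 0100 → (1.931,1.000)–(2.000,0.911)
cell (1,1): code 1100 → (1.939,2.000)–(1.931,1.000)
cell (1,2): code 1000 → (2.000,2.076)–(1.939,2.000)
cell (2,0): code 0110 → (2.000,0.911)–(3.000,0.396)
cell (2,2): code 1001 → (3.000,2.696)–(2.000,2.076)
cell (3,0): code 0110 → (3.000,0.396)–(4.000,0.776)
cell (3,2): code 1001 → (4.000,2.382)–(3.000,2.696)
cell (4,0): code 0010 → (4.000,0.776)–(4.191,1.000)
cell (4,1): code 0011 → (4.191,1.000)–(4.293,2.000)
cell (4,2): code 0001 → (4.293,2.000)–(4.000,2.382)
total: 10 segments, chained into 1 closed loop(s), length Σ = 7.411275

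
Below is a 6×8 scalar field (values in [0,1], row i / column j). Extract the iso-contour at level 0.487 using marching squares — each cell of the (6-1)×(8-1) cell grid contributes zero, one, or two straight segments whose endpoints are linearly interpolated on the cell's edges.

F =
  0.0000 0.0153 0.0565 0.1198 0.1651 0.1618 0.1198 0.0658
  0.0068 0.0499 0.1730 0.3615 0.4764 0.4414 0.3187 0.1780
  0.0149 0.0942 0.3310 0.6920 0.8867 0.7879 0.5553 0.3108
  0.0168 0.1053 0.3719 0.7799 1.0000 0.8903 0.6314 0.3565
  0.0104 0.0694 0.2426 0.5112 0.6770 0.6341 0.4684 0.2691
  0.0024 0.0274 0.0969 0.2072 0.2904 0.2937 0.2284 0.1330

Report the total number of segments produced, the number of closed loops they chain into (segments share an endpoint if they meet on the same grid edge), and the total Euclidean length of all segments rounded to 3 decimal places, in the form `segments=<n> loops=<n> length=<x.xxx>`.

cell (1,2): code 0100 → (1.380,3.000)–(2.000,2.432)
cell (1,3): code 1100 → (1.026,4.000)–(1.380,3.000)
cell (1,4): code 1100 → (1.132,5.000)–(1.026,4.000)
cell (1,5): code 1100 → (1.711,6.000)–(1.132,5.000)
cell (1,6): code 1000 → (2.000,6.279)–(1.711,6.000)
cell (2,2): code 0110 → (2.000,2.432)–(3.000,2.282)
cell (2,6): code 1001 → (3.000,6.525)–(2.000,6.279)
cell (3,2): code 0110 → (3.000,2.282)–(4.000,2.910)
cell (3,5): code 1011 → (4.000,5.888)–(3.886,6.000)
cell (3,6): code 0001 → (3.886,6.000)–(3.000,6.525)
cell (4,2): code 0010 → (4.000,2.910)–(4.080,3.000)
cell (4,3): code 0011 → (4.080,3.000)–(4.491,4.000)
cell (4,4): code 0011 → (4.491,4.000)–(4.432,5.000)
cell (4,5): code 0001 → (4.432,5.000)–(4.000,5.888)
total: 14 segments, chained into 1 closed loop(s), length Σ = 12.067424

segments=14 loops=1 length=12.067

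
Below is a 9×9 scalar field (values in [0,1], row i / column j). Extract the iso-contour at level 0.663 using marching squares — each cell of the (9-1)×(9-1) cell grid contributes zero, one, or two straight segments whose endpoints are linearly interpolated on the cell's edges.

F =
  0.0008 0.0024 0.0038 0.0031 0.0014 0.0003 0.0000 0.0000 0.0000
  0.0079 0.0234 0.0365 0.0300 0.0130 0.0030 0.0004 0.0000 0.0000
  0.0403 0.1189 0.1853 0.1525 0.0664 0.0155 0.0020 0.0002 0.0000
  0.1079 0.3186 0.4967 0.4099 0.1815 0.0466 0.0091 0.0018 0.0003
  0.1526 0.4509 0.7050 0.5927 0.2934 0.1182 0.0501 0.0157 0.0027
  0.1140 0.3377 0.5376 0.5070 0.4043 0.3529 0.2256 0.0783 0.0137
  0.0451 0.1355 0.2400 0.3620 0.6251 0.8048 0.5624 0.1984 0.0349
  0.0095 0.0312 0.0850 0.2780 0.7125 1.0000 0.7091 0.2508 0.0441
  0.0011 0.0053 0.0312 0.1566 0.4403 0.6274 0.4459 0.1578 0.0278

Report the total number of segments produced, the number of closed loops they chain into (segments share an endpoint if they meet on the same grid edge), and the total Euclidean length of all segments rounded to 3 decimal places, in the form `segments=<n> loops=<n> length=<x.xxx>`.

cell (3,1): code 0100 → (3.798,2.000)–(4.000,1.835)
cell (3,2): code 1000 → (4.000,2.374)–(3.798,2.000)
cell (4,1): code 0010 → (4.000,1.835)–(4.251,2.000)
cell (4,2): code 0001 → (4.251,2.000)–(4.000,2.374)
cell (5,4): code 0100 → (5.686,5.000)–(6.000,4.211)
cell (5,5): code 1000 → (6.000,5.585)–(5.686,5.000)
cell (6,3): code 0100 → (6.434,4.000)–(7.000,3.886)
cell (6,4): code 1110 → (6.000,4.211)–(6.434,4.000)
cell (6,5): code 1101 → (6.686,6.000)–(6.000,5.585)
cell (6,6): code 1000 → (7.000,6.101)–(6.686,6.000)
cell (7,3): code 0010 → (7.000,3.886)–(7.182,4.000)
cell (7,4): code 0011 → (7.182,4.000)–(7.904,5.000)
cell (7,5): code 0011 → (7.904,5.000)–(7.175,6.000)
cell (7,6): code 0001 → (7.175,6.000)–(7.000,6.101)
total: 14 segments, chained into 2 closed loop(s), length Σ = 8.028886

segments=14 loops=2 length=8.029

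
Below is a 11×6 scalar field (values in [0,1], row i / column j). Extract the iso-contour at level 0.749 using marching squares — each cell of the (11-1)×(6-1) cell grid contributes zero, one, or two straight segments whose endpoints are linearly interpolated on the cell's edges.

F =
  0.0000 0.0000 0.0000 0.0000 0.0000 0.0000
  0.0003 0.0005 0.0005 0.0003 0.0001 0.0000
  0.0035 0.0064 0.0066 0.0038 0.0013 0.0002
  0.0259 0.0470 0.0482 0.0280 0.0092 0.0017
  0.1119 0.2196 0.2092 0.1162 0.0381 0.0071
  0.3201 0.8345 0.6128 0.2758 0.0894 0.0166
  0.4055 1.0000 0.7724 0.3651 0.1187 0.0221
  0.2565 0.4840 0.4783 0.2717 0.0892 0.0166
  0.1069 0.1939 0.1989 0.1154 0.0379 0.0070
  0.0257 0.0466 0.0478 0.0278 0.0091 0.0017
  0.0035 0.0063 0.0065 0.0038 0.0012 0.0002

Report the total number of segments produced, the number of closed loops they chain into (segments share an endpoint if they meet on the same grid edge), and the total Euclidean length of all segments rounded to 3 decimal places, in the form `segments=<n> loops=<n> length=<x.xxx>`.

cell (4,0): code 0100 → (4.861,1.000)–(5.000,0.834)
cell (4,1): code 1000 → (5.000,1.386)–(4.861,1.000)
cell (5,0): code 0110 → (5.000,0.834)–(6.000,0.578)
cell (5,1): code 1101 → (5.853,2.000)–(5.000,1.386)
cell (5,2): code 1000 → (6.000,2.057)–(5.853,2.000)
cell (6,0): code 0010 → (6.000,0.578)–(6.486,1.000)
cell (6,1): code 0011 → (6.486,1.000)–(6.080,2.000)
cell (6,2): code 0001 → (6.080,2.000)–(6.000,2.057)
total: 8 segments, chained into 1 closed loop(s), length Σ = 4.689741

segments=8 loops=1 length=4.690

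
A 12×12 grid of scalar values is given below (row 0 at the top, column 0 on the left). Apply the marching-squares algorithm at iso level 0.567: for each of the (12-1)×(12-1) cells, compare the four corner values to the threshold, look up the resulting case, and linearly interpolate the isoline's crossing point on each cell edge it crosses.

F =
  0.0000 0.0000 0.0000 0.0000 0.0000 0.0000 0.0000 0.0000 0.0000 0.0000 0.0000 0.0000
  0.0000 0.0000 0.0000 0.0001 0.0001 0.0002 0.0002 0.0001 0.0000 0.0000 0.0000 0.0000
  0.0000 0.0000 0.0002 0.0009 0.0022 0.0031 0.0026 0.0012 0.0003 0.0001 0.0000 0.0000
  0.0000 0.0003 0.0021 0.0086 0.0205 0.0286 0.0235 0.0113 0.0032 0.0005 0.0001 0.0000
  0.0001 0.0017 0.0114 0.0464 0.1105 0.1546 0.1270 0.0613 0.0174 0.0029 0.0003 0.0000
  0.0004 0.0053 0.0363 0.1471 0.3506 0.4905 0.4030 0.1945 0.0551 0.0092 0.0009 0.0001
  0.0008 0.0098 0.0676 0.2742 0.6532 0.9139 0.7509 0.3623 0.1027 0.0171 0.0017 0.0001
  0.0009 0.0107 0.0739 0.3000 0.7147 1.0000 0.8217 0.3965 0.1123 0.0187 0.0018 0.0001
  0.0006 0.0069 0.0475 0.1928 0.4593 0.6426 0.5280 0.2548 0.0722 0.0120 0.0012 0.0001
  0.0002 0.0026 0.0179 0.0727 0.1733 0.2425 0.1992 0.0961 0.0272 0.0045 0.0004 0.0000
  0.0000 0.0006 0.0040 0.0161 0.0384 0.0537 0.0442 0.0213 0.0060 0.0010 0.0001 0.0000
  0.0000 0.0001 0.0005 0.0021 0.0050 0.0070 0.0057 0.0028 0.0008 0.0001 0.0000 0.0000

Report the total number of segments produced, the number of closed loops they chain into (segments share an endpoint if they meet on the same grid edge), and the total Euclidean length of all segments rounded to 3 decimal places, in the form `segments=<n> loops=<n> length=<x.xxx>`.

cell (5,3): code 0100 → (5.715,4.000)–(6.000,3.773)
cell (5,4): code 1100 → (5.181,5.000)–(5.715,4.000)
cell (5,5): code 1100 → (5.471,6.000)–(5.181,5.000)
cell (5,6): code 1000 → (6.000,6.473)–(5.471,6.000)
cell (6,3): code 0110 → (6.000,3.773)–(7.000,3.644)
cell (6,6): code 1001 → (7.000,6.599)–(6.000,6.473)
cell (7,3): code 0010 → (7.000,3.644)–(7.578,4.000)
cell (7,4): code 0111 → (7.578,4.000)–(8.000,4.588)
cell (7,5): code 1011 → (8.000,5.660)–(7.867,6.000)
cell (7,6): code 0001 → (7.867,6.000)–(7.000,6.599)
cell (8,4): code 0010 → (8.000,4.588)–(8.189,5.000)
cell (8,5): code 0001 → (8.189,5.000)–(8.000,5.660)
total: 12 segments, chained into 1 closed loop(s), length Σ = 9.226967

segments=12 loops=1 length=9.227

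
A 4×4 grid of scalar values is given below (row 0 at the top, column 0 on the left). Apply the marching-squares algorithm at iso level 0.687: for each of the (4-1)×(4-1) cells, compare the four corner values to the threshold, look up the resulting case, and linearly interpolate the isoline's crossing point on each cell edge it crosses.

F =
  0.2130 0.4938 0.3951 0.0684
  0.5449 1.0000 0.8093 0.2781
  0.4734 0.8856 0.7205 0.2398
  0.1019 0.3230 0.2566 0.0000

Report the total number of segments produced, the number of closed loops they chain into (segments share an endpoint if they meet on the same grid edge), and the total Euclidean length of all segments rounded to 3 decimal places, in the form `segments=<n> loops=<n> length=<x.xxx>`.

segments=8 loops=1 length=6.120

cell (0,0): code 0100 → (0.382,1.000)–(1.000,0.312)
cell (0,1): code 1100 → (0.705,2.000)–(0.382,1.000)
cell (0,2): code 1000 → (1.000,2.230)–(0.705,2.000)
cell (1,0): code 0110 → (1.000,0.312)–(2.000,0.518)
cell (1,2): code 1001 → (2.000,2.070)–(1.000,2.230)
cell (2,0): code 0010 → (2.000,0.518)–(2.353,1.000)
cell (2,1): code 0011 → (2.353,1.000)–(2.072,2.000)
cell (2,2): code 0001 → (2.072,2.000)–(2.000,2.070)
total: 8 segments, chained into 1 closed loop(s), length Σ = 6.120271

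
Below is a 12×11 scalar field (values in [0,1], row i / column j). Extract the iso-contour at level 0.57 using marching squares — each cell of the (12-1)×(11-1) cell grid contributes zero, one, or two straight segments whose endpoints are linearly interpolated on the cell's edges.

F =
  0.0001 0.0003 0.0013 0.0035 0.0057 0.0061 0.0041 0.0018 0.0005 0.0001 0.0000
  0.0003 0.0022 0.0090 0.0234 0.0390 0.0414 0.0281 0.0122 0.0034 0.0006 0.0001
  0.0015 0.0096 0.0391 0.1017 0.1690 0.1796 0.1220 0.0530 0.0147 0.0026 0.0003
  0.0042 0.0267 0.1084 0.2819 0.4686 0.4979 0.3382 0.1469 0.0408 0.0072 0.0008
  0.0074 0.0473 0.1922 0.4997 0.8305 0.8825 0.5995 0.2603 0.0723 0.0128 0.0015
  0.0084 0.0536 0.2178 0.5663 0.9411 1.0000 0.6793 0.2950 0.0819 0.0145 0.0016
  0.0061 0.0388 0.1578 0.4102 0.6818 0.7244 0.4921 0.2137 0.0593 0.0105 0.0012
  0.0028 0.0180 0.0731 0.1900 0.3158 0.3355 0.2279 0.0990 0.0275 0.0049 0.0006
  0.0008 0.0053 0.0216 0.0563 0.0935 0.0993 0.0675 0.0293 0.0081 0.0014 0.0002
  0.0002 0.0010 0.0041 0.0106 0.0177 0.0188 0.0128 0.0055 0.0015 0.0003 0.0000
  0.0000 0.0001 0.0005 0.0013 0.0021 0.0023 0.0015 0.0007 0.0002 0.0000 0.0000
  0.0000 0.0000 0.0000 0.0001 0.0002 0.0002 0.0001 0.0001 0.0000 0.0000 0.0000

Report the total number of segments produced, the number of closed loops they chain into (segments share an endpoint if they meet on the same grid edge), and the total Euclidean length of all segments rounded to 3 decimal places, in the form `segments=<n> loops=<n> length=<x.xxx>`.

cell (3,3): code 0100 → (3.280,4.000)–(4.000,3.213)
cell (3,4): code 1100 → (3.187,5.000)–(3.280,4.000)
cell (3,5): code 1100 → (3.887,6.000)–(3.187,5.000)
cell (3,6): code 1000 → (4.000,6.087)–(3.887,6.000)
cell (4,3): code 0110 → (4.000,3.213)–(5.000,3.010)
cell (4,6): code 1001 → (5.000,6.284)–(4.000,6.087)
cell (5,3): code 0110 → (5.000,3.010)–(6.000,3.588)
cell (5,5): code 1011 → (6.000,5.665)–(5.584,6.000)
cell (5,6): code 0001 → (5.584,6.000)–(5.000,6.284)
cell (6,3): code 0010 → (6.000,3.588)–(6.305,4.000)
cell (6,4): code 0011 → (6.305,4.000)–(6.397,5.000)
cell (6,5): code 0001 → (6.397,5.000)–(6.000,5.665)
total: 12 segments, chained into 1 closed loop(s), length Σ = 10.103914

segments=12 loops=1 length=10.104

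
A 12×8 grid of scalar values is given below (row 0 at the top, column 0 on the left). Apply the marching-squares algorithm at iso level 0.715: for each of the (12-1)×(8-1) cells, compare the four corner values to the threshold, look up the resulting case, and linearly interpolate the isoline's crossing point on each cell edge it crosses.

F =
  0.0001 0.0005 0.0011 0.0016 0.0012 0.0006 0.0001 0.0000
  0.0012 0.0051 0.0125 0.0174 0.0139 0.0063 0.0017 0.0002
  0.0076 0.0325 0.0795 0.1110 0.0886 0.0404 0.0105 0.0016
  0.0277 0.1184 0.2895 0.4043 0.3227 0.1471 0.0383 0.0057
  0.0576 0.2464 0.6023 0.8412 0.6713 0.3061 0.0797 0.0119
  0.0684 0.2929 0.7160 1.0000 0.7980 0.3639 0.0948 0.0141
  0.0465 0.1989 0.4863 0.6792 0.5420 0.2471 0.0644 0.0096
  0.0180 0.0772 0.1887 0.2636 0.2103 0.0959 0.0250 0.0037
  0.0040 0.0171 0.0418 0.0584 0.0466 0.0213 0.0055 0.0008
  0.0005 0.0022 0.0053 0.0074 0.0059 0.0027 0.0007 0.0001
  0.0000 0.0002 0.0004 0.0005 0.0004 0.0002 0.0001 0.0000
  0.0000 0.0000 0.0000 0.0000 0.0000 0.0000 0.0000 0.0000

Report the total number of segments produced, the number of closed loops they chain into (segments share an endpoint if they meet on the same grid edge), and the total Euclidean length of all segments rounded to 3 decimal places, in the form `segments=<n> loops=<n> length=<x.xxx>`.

cell (3,2): code 0100 → (3.711,3.000)–(4.000,2.472)
cell (3,3): code 1000 → (4.000,3.743)–(3.711,3.000)
cell (4,1): code 0100 → (4.991,2.000)–(5.000,1.998)
cell (4,2): code 1110 → (4.000,2.472)–(4.991,2.000)
cell (4,3): code 1101 → (4.345,4.000)–(4.000,3.743)
cell (4,4): code 1000 → (5.000,4.191)–(4.345,4.000)
cell (5,1): code 0010 → (5.000,1.998)–(5.004,2.000)
cell (5,2): code 0011 → (5.004,2.000)–(5.888,3.000)
cell (5,3): code 0011 → (5.888,3.000)–(5.324,4.000)
cell (5,4): code 0001 → (5.324,4.000)–(5.000,4.191)
total: 10 segments, chained into 1 closed loop(s), length Σ = 6.482844

segments=10 loops=1 length=6.483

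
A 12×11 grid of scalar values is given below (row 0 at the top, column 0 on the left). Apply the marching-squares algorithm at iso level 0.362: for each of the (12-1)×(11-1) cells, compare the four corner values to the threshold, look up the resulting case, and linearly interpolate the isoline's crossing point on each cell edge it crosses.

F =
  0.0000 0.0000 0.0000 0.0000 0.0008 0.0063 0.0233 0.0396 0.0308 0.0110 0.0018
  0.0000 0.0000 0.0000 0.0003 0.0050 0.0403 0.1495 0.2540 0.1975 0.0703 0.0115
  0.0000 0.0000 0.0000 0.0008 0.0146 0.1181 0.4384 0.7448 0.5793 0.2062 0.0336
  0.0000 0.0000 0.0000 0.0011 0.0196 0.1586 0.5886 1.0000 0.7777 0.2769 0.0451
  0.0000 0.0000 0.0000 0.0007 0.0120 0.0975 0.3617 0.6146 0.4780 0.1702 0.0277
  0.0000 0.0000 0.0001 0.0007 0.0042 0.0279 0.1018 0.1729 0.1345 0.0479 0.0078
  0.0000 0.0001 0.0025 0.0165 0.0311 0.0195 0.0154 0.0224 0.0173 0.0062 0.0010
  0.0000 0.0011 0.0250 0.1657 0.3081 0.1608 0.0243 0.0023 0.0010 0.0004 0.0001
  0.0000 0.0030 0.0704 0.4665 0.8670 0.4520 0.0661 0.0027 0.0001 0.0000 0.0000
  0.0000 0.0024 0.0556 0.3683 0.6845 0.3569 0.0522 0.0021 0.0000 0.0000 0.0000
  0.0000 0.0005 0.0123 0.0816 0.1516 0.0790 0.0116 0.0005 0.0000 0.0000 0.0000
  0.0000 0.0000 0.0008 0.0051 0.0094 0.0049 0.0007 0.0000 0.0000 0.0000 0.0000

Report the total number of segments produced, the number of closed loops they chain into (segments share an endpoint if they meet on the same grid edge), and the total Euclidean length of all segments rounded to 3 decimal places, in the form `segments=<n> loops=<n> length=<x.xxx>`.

cell (1,5): code 0100 → (1.736,6.000)–(2.000,5.761)
cell (1,6): code 1100 → (1.220,7.000)–(1.736,6.000)
cell (1,7): code 1100 → (1.431,8.000)–(1.220,7.000)
cell (1,8): code 1000 → (2.000,8.582)–(1.431,8.000)
cell (2,5): code 0110 → (2.000,5.761)–(3.000,5.473)
cell (2,8): code 1001 → (3.000,8.830)–(2.000,8.582)
cell (3,5): code 0010 → (3.000,5.473)–(3.999,6.000)
cell (3,6): code 0111 → (3.999,6.000)–(4.000,6.001)
cell (3,8): code 1001 → (4.000,8.377)–(3.000,8.830)
cell (4,6): code 0010 → (4.000,6.001)–(4.572,7.000)
cell (4,7): code 0011 → (4.572,7.000)–(4.338,8.000)
cell (4,8): code 0001 → (4.338,8.000)–(4.000,8.377)
cell (7,2): code 0100 → (7.653,3.000)–(8.000,2.736)
cell (7,3): code 1100 → (7.096,4.000)–(7.653,3.000)
cell (7,4): code 1100 → (7.691,5.000)–(7.096,4.000)
cell (7,5): code 1000 → (8.000,5.233)–(7.691,5.000)
cell (8,2): code 0110 → (8.000,2.736)–(9.000,2.980)
cell (8,4): code 1011 → (9.000,4.984)–(8.946,5.000)
cell (8,5): code 0001 → (8.946,5.000)–(8.000,5.233)
cell (9,2): code 0010 → (9.000,2.980)–(9.022,3.000)
cell (9,3): code 0011 → (9.022,3.000)–(9.605,4.000)
cell (9,4): code 0001 → (9.605,4.000)–(9.000,4.984)
total: 22 segments, chained into 2 closed loop(s), length Σ = 17.835219

segments=22 loops=2 length=17.835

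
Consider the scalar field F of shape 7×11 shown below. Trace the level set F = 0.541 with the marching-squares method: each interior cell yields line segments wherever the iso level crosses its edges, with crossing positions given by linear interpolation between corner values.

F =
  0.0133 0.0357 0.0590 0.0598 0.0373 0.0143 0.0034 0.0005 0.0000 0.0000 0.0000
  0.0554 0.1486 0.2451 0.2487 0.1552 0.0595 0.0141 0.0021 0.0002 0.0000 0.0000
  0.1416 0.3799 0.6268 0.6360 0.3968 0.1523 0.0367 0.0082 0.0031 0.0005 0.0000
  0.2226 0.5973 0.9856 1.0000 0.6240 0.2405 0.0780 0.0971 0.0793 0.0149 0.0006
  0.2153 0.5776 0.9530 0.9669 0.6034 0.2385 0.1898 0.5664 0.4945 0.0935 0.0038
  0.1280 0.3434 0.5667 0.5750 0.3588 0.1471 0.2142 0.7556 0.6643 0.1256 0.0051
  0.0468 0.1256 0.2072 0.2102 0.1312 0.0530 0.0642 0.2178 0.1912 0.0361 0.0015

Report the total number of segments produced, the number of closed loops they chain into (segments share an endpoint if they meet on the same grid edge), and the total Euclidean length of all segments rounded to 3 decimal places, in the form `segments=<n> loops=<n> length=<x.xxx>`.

cell (1,1): code 0100 → (1.775,2.000)–(2.000,1.652)
cell (1,2): code 1100 → (1.755,3.000)–(1.775,2.000)
cell (1,3): code 1000 → (2.000,3.397)–(1.755,3.000)
cell (2,0): code 0100 → (2.741,1.000)–(3.000,0.850)
cell (2,1): code 1110 → (2.000,1.652)–(2.741,1.000)
cell (2,3): code 1101 → (2.635,4.000)–(2.000,3.397)
cell (2,4): code 1000 → (3.000,4.216)–(2.635,4.000)
cell (3,0): code 0110 → (3.000,0.850)–(4.000,0.899)
cell (3,4): code 1001 → (4.000,4.171)–(3.000,4.216)
cell (3,6): code 0100 → (3.946,7.000)–(4.000,6.933)
cell (3,7): code 1000 → (4.000,7.353)–(3.946,7.000)
cell (4,0): code 0010 → (4.000,0.899)–(4.156,1.000)
cell (4,1): code 0111 → (4.156,1.000)–(5.000,1.885)
cell (4,3): code 1011 → (5.000,3.157)–(4.255,4.000)
cell (4,4): code 0001 → (4.255,4.000)–(4.000,4.171)
cell (4,6): code 0110 → (4.000,6.933)–(5.000,6.604)
cell (4,7): code 1101 → (4.274,8.000)–(4.000,7.353)
cell (4,8): code 1000 → (5.000,8.229)–(4.274,8.000)
cell (5,1): code 0010 → (5.000,1.885)–(5.071,2.000)
cell (5,2): code 0011 → (5.071,2.000)–(5.093,3.000)
cell (5,3): code 0001 → (5.093,3.000)–(5.000,3.157)
cell (5,6): code 0010 → (5.000,6.604)–(5.399,7.000)
cell (5,7): code 0011 → (5.399,7.000)–(5.261,8.000)
cell (5,8): code 0001 → (5.261,8.000)–(5.000,8.229)
total: 24 segments, chained into 2 closed loop(s), length Σ = 15.508112

segments=24 loops=2 length=15.508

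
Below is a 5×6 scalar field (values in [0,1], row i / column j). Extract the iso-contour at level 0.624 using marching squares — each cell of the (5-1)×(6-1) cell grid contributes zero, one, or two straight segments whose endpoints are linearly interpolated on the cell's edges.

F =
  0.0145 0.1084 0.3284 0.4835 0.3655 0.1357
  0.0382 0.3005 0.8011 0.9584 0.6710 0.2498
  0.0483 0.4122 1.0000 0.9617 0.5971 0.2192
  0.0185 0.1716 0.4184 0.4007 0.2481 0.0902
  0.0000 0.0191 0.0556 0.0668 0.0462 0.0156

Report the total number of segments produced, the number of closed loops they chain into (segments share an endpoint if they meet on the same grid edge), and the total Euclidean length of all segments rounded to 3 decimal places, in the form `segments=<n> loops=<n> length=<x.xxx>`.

cell (0,1): code 0100 → (0.625,2.000)–(1.000,1.646)
cell (0,2): code 1100 → (0.296,3.000)–(0.625,2.000)
cell (0,3): code 1100 → (0.846,4.000)–(0.296,3.000)
cell (0,4): code 1000 → (1.000,4.112)–(0.846,4.000)
cell (1,1): code 0110 → (1.000,1.646)–(2.000,1.360)
cell (1,3): code 1011 → (2.000,3.926)–(1.636,4.000)
cell (1,4): code 0001 → (1.636,4.000)–(1.000,4.112)
cell (2,1): code 0010 → (2.000,1.360)–(2.646,2.000)
cell (2,2): code 0011 → (2.646,2.000)–(2.602,3.000)
cell (2,3): code 0001 → (2.602,3.000)–(2.000,3.926)
total: 10 segments, chained into 1 closed loop(s), length Σ = 7.971933

segments=10 loops=1 length=7.972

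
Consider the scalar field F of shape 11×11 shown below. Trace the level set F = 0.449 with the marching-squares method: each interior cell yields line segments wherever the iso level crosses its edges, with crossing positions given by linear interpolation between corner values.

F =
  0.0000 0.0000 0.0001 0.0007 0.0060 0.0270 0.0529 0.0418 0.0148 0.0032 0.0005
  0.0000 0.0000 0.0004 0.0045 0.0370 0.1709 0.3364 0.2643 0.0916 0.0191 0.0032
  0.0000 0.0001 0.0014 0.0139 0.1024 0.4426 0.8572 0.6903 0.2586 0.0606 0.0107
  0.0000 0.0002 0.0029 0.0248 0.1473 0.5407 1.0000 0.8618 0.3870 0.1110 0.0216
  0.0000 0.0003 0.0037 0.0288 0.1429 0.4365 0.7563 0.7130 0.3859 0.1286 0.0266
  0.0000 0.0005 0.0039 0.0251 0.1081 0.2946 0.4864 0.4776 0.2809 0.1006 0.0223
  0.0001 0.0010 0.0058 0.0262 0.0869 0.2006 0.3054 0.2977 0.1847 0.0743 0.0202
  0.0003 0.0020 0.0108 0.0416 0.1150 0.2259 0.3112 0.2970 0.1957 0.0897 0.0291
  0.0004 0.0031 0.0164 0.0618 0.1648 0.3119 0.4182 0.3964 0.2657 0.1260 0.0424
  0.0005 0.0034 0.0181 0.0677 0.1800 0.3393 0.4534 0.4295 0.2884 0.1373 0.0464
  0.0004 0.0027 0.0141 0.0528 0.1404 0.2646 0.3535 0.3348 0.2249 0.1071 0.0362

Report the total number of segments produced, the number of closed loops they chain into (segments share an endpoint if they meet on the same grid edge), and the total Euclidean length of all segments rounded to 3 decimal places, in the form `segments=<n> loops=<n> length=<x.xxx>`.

segments=18 loops=2 length=11.754

cell (1,5): code 0100 → (1.216,6.000)–(2.000,5.015)
cell (1,6): code 1100 → (1.434,7.000)–(1.216,6.000)
cell (1,7): code 1000 → (2.000,7.559)–(1.434,7.000)
cell (2,4): code 0100 → (2.065,5.000)–(3.000,4.767)
cell (2,5): code 1110 → (2.000,5.015)–(2.065,5.000)
cell (2,7): code 1001 → (3.000,7.869)–(2.000,7.559)
cell (3,4): code 0010 → (3.000,4.767)–(3.880,5.000)
cell (3,5): code 0111 → (3.880,5.000)–(4.000,5.039)
cell (3,7): code 1001 → (4.000,7.807)–(3.000,7.869)
cell (4,5): code 0110 → (4.000,5.039)–(5.000,5.805)
cell (4,7): code 1001 → (5.000,7.145)–(4.000,7.807)
cell (5,5): code 0010 → (5.000,5.805)–(5.207,6.000)
cell (5,6): code 0011 → (5.207,6.000)–(5.159,7.000)
cell (5,7): code 0001 → (5.159,7.000)–(5.000,7.145)
cell (8,5): code 0100 → (8.875,6.000)–(9.000,5.961)
cell (8,6): code 1000 → (9.000,6.184)–(8.875,6.000)
cell (9,5): code 0010 → (9.000,5.961)–(9.044,6.000)
cell (9,6): code 0001 → (9.044,6.000)–(9.000,6.184)
total: 18 segments, chained into 2 closed loop(s), length Σ = 11.754168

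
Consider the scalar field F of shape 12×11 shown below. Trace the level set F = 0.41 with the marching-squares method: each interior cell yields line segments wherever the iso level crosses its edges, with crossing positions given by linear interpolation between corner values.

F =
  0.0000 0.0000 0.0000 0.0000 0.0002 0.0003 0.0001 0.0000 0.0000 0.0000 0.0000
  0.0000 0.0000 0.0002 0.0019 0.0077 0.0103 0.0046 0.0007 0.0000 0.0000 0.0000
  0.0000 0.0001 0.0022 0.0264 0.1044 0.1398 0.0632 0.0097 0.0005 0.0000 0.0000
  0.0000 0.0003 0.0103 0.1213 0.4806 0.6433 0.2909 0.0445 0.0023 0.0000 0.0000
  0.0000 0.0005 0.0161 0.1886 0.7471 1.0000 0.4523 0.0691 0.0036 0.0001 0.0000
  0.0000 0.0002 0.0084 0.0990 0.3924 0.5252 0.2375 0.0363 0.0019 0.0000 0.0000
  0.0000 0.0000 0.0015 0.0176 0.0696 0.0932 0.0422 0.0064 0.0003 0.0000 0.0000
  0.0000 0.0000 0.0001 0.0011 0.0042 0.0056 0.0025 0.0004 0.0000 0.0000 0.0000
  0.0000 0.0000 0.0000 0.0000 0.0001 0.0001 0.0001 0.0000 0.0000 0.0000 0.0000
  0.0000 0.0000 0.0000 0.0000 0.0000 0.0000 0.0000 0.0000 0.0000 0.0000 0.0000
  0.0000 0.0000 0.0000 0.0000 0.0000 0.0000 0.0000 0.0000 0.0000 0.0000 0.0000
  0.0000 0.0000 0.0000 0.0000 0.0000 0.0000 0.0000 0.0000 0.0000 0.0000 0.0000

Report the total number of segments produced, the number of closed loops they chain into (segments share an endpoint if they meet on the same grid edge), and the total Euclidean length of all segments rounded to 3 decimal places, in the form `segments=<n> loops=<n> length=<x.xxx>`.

segments=12 loops=1 length=8.177

cell (2,3): code 0100 → (2.812,4.000)–(3.000,3.804)
cell (2,4): code 1100 → (2.537,5.000)–(2.812,4.000)
cell (2,5): code 1000 → (3.000,5.662)–(2.537,5.000)
cell (3,3): code 0110 → (3.000,3.804)–(4.000,3.396)
cell (3,5): code 1101 → (3.738,6.000)–(3.000,5.662)
cell (3,6): code 1000 → (4.000,6.110)–(3.738,6.000)
cell (4,3): code 0010 → (4.000,3.396)–(4.950,4.000)
cell (4,4): code 0111 → (4.950,4.000)–(5.000,4.133)
cell (4,5): code 1011 → (5.000,5.400)–(4.197,6.000)
cell (4,6): code 0001 → (4.197,6.000)–(4.000,6.110)
cell (5,4): code 0010 → (5.000,4.133)–(5.267,5.000)
cell (5,5): code 0001 → (5.267,5.000)–(5.000,5.400)
total: 12 segments, chained into 1 closed loop(s), length Σ = 8.176740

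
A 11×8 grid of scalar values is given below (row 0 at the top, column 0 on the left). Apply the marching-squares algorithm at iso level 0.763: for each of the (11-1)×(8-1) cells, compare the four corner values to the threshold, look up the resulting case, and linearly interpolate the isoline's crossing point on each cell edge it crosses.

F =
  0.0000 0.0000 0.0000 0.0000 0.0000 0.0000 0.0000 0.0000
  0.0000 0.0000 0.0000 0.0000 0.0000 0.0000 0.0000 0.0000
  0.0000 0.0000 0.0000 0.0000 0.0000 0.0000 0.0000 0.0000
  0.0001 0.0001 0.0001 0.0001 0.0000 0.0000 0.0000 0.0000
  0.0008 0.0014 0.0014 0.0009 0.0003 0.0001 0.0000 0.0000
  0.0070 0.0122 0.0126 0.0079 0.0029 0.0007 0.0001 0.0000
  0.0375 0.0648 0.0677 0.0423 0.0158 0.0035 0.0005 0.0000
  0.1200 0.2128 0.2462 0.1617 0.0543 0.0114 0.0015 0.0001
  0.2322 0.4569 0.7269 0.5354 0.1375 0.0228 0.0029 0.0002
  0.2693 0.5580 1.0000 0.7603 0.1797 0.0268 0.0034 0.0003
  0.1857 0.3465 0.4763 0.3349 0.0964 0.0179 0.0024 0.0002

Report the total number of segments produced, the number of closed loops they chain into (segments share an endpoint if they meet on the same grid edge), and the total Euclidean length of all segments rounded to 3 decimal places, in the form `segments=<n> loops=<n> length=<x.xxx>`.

segments=4 loops=1 length=4.125

cell (8,1): code 0100 → (8.132,2.000)–(9.000,1.464)
cell (8,2): code 1000 → (9.000,2.989)–(8.132,2.000)
cell (9,1): code 0010 → (9.000,1.464)–(9.453,2.000)
cell (9,2): code 0001 → (9.453,2.000)–(9.000,2.989)
total: 4 segments, chained into 1 closed loop(s), length Σ = 4.124694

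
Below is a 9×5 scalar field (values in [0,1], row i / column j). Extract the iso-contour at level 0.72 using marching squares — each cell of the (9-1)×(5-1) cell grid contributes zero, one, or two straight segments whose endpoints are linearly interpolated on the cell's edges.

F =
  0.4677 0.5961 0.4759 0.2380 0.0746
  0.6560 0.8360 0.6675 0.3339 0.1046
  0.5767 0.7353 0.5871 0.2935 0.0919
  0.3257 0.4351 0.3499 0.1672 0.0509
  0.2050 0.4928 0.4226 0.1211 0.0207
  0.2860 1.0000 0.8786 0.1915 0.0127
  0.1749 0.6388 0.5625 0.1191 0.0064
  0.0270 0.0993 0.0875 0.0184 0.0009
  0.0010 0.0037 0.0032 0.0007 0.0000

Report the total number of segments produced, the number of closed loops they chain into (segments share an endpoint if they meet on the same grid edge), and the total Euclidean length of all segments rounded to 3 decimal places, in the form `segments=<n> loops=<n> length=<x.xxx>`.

cell (0,0): code 0100 → (0.516,1.000)–(1.000,0.356)
cell (0,1): code 1000 → (1.000,1.688)–(0.516,1.000)
cell (1,0): code 0110 → (1.000,0.356)–(2.000,0.904)
cell (1,1): code 1001 → (2.000,1.103)–(1.000,1.688)
cell (2,0): code 0010 → (2.000,0.904)–(2.051,1.000)
cell (2,1): code 0001 → (2.051,1.000)–(2.000,1.103)
cell (4,0): code 0100 → (4.448,1.000)–(5.000,0.608)
cell (4,1): code 1100 → (4.652,2.000)–(4.448,1.000)
cell (4,2): code 1000 → (5.000,2.231)–(4.652,2.000)
cell (5,0): code 0010 → (5.000,0.608)–(5.775,1.000)
cell (5,1): code 0011 → (5.775,1.000)–(5.502,2.000)
cell (5,2): code 0001 → (5.502,2.000)–(5.000,2.231)
total: 12 segments, chained into 2 closed loop(s), length Σ = 8.743107

segments=12 loops=2 length=8.743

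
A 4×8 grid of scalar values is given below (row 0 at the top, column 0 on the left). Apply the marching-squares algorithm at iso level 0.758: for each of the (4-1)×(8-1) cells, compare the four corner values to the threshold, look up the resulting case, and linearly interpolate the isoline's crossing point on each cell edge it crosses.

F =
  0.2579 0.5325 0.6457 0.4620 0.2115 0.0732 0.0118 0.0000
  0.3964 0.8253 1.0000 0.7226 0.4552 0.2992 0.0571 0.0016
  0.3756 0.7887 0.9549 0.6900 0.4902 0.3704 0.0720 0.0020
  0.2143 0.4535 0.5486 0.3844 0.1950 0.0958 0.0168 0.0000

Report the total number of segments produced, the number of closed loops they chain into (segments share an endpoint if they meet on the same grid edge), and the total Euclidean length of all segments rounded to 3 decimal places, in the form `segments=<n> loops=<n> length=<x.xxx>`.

cell (0,0): code 0100 → (0.770,1.000)–(1.000,0.843)
cell (0,1): code 1100 → (0.317,2.000)–(0.770,1.000)
cell (0,2): code 1000 → (1.000,2.872)–(0.317,2.000)
cell (1,0): code 0110 → (1.000,0.843)–(2.000,0.926)
cell (1,2): code 1001 → (2.000,2.743)–(1.000,2.872)
cell (2,0): code 0010 → (2.000,0.926)–(2.092,1.000)
cell (2,1): code 0011 → (2.092,1.000)–(2.485,2.000)
cell (2,2): code 0001 → (2.485,2.000)–(2.000,2.743)
total: 8 segments, chained into 1 closed loop(s), length Σ = 6.575609

segments=8 loops=1 length=6.576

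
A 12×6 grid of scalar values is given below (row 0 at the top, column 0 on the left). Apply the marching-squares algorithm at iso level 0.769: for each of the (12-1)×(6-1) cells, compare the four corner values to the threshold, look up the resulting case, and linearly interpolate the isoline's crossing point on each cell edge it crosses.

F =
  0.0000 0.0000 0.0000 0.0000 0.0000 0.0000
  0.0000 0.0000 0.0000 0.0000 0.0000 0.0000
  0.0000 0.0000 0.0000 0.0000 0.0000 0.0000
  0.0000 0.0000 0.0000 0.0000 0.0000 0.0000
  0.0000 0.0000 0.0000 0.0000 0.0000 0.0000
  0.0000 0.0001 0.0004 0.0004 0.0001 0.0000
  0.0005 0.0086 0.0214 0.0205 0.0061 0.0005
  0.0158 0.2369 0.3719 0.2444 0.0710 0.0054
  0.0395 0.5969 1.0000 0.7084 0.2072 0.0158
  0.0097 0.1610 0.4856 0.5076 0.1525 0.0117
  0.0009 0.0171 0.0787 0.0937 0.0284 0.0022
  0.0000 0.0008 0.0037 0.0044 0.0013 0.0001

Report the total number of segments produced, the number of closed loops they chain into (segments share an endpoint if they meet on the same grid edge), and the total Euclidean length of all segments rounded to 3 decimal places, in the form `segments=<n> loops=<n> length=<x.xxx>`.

cell (7,1): code 0100 → (7.632,2.000)–(8.000,1.427)
cell (7,2): code 1000 → (8.000,2.792)–(7.632,2.000)
cell (8,1): code 0010 → (8.000,1.427)–(8.449,2.000)
cell (8,2): code 0001 → (8.449,2.000)–(8.000,2.792)
total: 4 segments, chained into 1 closed loop(s), length Σ = 3.192974

segments=4 loops=1 length=3.193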